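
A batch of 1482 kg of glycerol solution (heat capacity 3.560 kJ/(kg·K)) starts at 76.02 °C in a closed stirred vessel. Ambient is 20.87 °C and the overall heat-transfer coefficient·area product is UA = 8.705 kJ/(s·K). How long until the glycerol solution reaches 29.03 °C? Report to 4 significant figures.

1158 s

Energy balance: M c_p dT/dt = −UA(T − T_amb).
τ = M c_p/UA = 606.079 s; T_ss = T_amb = 20.8700 °C.
T(t) = T_ss + (T₀ − T_ss)e^(−t/τ); set T = 29.03:
t = −τ ln[(T − T_ss)/(T₀ − T_ss)] = −606.079 · ln(0.147960) = 1158.10 s.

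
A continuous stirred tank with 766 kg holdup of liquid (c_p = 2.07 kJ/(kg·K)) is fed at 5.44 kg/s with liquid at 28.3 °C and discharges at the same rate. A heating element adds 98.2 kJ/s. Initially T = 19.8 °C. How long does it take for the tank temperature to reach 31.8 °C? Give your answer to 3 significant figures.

M c_p dT/dt = ṁ c_p (T_in − T) + Q̇.
τ = M/ṁ = 140.81 s; T_ss = T_in + Q̇/(ṁ c_p) = 37.021 °C.
T(t) = T_ss + (T₀ − T_ss) e^(−t/τ). Set T = 31.8:
e^(−t/τ) = (31.8 − 37.021)/(19.8 − 37.021) = 0.30316
t = −140.81 · ln(0.30316) = 168.06 s.

168 s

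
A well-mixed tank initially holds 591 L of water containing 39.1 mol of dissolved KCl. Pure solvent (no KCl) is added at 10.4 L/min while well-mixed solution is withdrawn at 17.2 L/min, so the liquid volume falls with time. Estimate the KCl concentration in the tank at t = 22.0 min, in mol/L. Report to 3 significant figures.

0.0423 mol/L

Total volume: dV/dt = Q_in − Q_out = -6.8000 L/min, so V(t) = 591 − 6.8000 t and V(22.0) = 441.40 L.
Species balance (pure solvent in): dm/dt = −Q_out · m/V(t).
dm/m = −Q_out dt/(V₀ − 6.8000 t); integrating gives ln(m/m₀) = −(Q_out/(Q_in−Q_out)) ln(V/V₀).
m = m₀ (V₀/V)^(Q_out/(Q_in−Q_out)) = 39.1 × (591/441.40)^(-2.5294) = 18.688 mol.
C = m/V = 18.688/441.40 = 0.042338 mol/L.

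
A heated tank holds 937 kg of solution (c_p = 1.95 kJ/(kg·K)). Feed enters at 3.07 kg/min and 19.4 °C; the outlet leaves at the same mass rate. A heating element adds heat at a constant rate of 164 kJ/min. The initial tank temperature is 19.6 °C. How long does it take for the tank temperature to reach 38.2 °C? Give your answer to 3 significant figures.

First-law balance (no shaft work): M c_p dT/dt = ṁ c_p (T_in − T) + 164.
τ = M/ṁ = 305.21 min; T_ss = T_in + Q̇/(ṁ c_p) = 46.795 °C.
T(t) = T_ss + (T₀ − T_ss) e^(−t/τ). Set T = 38.2:
e^(−t/τ) = (38.2 − 46.795)/(19.6 − 46.795) = 0.31605
t = −305.21 · ln(0.31605) = 351.56 min.

352 min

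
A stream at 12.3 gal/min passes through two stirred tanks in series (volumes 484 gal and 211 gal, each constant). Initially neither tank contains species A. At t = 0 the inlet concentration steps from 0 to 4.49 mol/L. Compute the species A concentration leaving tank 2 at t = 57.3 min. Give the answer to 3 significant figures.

2.76 mol/L

Species balance on tank i: dCᵢ/dt = (Cᵢ₋₁ − Cᵢ)/τᵢ with τᵢ = Vᵢ/Q.
τ₁ = 484/12.3 = 39.350 min; τ₂ = 211/12.3 = 17.154 min.
Tank 1: C₁ = C_in(1 − e^(−t/τ₁)). Tank 2 (τ₁ ≠ τ₂): C₂ = C_in[1 − (τ₁ e^(−t/τ₁) − τ₂ e^(−t/τ₂))/(τ₁ − τ₂)].
At t = 57.3: e^(−t/τ₁) = 0.23313, e^(−t/τ₂) = 0.035429.
C₂ = 4.49·[1 − (39.350·0.23313 − 17.154·0.035429)/(22.195)] = 4.49·0.61408 = 2.7572 mol/L.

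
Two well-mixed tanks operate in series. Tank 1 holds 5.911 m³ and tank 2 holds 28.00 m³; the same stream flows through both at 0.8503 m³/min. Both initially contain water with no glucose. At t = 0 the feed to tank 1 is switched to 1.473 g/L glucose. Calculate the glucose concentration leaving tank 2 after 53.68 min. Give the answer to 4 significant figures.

Time constants: τᵢ = Vᵢ/Q for each well-mixed tank.
τ₁ = 5.911/0.8503 = 6.95166 min; τ₂ = 28.00/0.8503 = 32.9296 min.
Tank 1: C₁ = C_in(1 − e^(−t/τ₁)). Tank 2 (τ₁ ≠ τ₂): C₂ = C_in[1 − (τ₁ e^(−t/τ₁) − τ₂ e^(−t/τ₂))/(τ₁ − τ₂)].
At t = 53.68: e^(−t/τ₁) = 0.000443022, e^(−t/τ₂) = 0.195901.
C₂ = 1.473·[1 − (6.95166·0.000443022 − 32.9296·0.195901)/(-25.9779)] = 1.473·0.751795 = 1.10739 g/L.

1.107 g/L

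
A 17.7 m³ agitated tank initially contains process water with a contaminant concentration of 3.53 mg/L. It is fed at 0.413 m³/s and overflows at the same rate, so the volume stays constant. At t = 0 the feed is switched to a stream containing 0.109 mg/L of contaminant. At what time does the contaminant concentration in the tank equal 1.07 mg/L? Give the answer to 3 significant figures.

54.4 s

Species balance: V dC/dt = Q(C_in − C) ⇒ τ = V/Q = 42.857 s.
C(t) = C_in + (C₀ − C_in) e^(−t/τ). Set C = 1.07 and solve for t:
e^(−t/τ) = (C − C_in)/(C₀ − C_in) = (1.07 − 0.109)/(3.53 − 0.109) = 0.28091
t = −τ ln(…) = 42.857 × 1.2697 = 54.416 s.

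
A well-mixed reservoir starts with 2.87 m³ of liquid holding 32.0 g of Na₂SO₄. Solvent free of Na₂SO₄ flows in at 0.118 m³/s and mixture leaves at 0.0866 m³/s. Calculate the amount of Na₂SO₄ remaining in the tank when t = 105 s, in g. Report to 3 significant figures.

Let m(t) be the amount of Na₂SO₄. Volume: V(t) = V₀ + (Q_in − Q_out) t = 2.87 + 0.031400 t; V(105) = 6.1670 m³.
Species balance (pure solvent in): dm/dt = −Q_out · m/V(t).
dm/m = −Q_out dt/(V₀ + 0.031400 t); integrating gives ln(m/m₀) = −(Q_out/(Q_in−Q_out)) ln(V/V₀).
m = m₀ (V₀/V)^(Q_out/(Q_in−Q_out)) = 32.0 × (2.87/6.1670)^(2.7580) = 3.8813 g.

3.88 g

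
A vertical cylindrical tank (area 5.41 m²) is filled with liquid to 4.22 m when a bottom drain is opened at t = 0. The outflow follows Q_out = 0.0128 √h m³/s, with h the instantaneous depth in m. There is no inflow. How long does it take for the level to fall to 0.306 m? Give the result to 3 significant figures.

Accumulation of liquid (constant cross-section A): A dh/dt = −0.0128 √h.
Separate and integrate: 2(√h − √h₀) = −(0.0128/A) t.
t = 2A(√h₀ − √h)/0.0128 = 2·5.41·(√4.22 − √0.306)/0.0128
  = 10.820 × (2.0543 − 0.55317) / 0.0128 = 1268.9 s.

1270 s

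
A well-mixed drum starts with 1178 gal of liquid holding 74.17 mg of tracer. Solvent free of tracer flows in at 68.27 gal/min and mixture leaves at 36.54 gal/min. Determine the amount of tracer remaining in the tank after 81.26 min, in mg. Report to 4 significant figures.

19.51 mg

Total volume: dV/dt = Q_in − Q_out = 31.7300 gal/min, so V(t) = 1178 + 31.7300 t and V(81.26) = 3756.38 gal.
No tracer enters, so dm/dt = −Q_out · (m/V).
Separate: dm/m = −Q_out dt/V(t) ⇒ ln(m/m₀) = −(Q_out/(Q_in−Q_out)) ln(V/V₀).
m = m₀ (V₀/V)^(Q_out/(Q_in−Q_out)) = 74.17 × (1178/3756.38)^(1.15159) = 19.5101 mg.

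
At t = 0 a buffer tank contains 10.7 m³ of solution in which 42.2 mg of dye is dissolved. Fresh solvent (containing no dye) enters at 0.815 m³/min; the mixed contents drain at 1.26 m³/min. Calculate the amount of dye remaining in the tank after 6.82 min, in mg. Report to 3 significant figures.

Let m(t) be the amount of dye. Volume: V(t) = V₀ + (Q_in − Q_out) t = 10.7 − 0.44500 t; V(6.82) = 7.6651 m³.
No dye enters, so dm/dt = −Q_out · (m/V).
Separate: dm/m = −Q_out dt/V(t) ⇒ ln(m/m₀) = −(Q_out/(Q_in−Q_out)) ln(V/V₀).
m = m₀ (V₀/V)^(Q_out/(Q_in−Q_out)) = 42.2 × (10.7/7.6651)^(-2.8315) = 16.411 mg.

16.4 mg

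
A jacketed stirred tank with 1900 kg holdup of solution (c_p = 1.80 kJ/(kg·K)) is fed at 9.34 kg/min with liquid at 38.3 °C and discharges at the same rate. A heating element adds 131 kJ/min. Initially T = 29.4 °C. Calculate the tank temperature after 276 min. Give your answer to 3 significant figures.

M c_p dT/dt = ṁ c_p (T_in − T) + Q̇.
τ = M/ṁ = 203.43 min; T_ss = T_in + Q̇/(ṁ c_p) = 38.3 + 131/(9.34·1.80) = 46.092 °C.
Integrating: T(t) = T_ss + (T₀ − T_ss) e^(−t/τ).
T(276) = 46.092 + (-16.692)·e^(−276/203.43) = 46.092 + (-16.692)·0.25749 = 41.794 °C.

41.8 °C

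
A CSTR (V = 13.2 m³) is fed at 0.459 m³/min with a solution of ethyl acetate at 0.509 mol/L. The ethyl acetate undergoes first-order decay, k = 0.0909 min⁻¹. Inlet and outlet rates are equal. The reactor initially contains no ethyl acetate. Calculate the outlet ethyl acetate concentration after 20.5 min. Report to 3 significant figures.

Species balance: V dC/dt = Q C_in − Q C − k V C.
This is linear with rate a = Q/V + k = 0.12567 min⁻¹.
C_ss = Q C_in/(Q + kV) = 0.14084 mol/L; C(t) = C_ss + (C₀ − C_ss) e^(−a t).
C(20.5) = 0.14084 + (-0.14084)·e^(−0.12567·20.5) = 0.14084 + (-0.14084)·0.076056 = 0.13013 mol/L.

0.130 mol/L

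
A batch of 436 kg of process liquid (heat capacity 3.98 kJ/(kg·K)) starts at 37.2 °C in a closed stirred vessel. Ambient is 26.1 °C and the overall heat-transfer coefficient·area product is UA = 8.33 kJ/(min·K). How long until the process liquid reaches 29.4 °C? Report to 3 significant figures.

Lumped-capacitance energy balance: M c_p dT/dt = UA(T_amb − T).
τ = M c_p/UA = 208.32 min; T_ss = T_amb = 26.100 °C.
T(t) = T_ss + (T₀ − T_ss)e^(−t/τ); set T = 29.4:
t = −τ ln[(T − T_ss)/(T₀ − T_ss)] = −208.32 · ln(0.29730) = 252.69 min.

253 min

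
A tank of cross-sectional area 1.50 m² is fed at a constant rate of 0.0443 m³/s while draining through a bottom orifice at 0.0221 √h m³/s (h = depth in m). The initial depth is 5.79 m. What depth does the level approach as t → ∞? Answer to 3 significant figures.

Mass balance (ρ constant): A dh/dt = Q_in − 0.0221 √h. At steady state dh/dt = 0:
Q_in = 0.0221 √h_ss ⇒ √h_ss = 0.0443/0.0221 = 2.0045.
h_ss = 2.0045² = 4.0181 m. (Since h₀ = 5.79 m > h_ss, the level will fall toward this value.)

4.02 m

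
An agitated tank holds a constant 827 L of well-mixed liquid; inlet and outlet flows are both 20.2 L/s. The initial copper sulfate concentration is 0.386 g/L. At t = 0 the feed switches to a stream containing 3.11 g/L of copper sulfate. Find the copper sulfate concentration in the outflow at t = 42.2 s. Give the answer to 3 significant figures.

Unsteady species balance (constant V, well mixed): V dC/dt = Q(C_in − C).
Time constant τ = V/Q = 827/20.2 = 40.941 s.
This is linear first-order; C(t) = C_in + (C₀ − C_in) e^(−t/τ).
C(42.2) = 3.11 + (0.386 − 3.11)·e^(−42.2/40.941) = 3.11 + (-2.7240)·0.35674 = 2.1383 g/L.

2.14 g/L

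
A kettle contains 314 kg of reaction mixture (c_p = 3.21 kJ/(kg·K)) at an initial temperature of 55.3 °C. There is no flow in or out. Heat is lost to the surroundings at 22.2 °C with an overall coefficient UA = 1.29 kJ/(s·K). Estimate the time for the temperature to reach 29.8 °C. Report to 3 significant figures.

1150 s

Heat balance on the well-mixed liquid: M c_p dT/dt = −UA(T − T_amb).
τ = M c_p/UA = 781.35 s; T_ss = T_amb = 22.200 °C.
T(t) = T_ss + (T₀ − T_ss)e^(−t/τ); set T = 29.8:
t = −τ ln[(T − T_ss)/(T₀ − T_ss)] = −781.35 · ln(0.22961) = 1149.7 s.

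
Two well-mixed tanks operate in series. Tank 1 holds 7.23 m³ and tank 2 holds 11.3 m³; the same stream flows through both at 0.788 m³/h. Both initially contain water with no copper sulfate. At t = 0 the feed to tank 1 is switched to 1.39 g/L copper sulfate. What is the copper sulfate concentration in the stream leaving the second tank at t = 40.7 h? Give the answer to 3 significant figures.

Species balance on tank i: dCᵢ/dt = (Cᵢ₋₁ − Cᵢ)/τᵢ with τᵢ = Vᵢ/Q.
τ₁ = 7.23/0.788 = 9.1751 h; τ₂ = 11.3/0.788 = 14.340 h.
Tank 1: C₁ = C_in(1 − e^(−t/τ₁)). Tank 2 (τ₁ ≠ τ₂): C₂ = C_in[1 − (τ₁ e^(−t/τ₁) − τ₂ e^(−t/τ₂))/(τ₁ − τ₂)].
At t = 40.7: e^(−t/τ₁) = 0.011844, e^(−t/τ₂) = 0.058531.
C₂ = 1.39·[1 − (9.1751·0.011844 − 14.340·0.058531)/(-5.1650)] = 1.39·0.85853 = 1.1934 g/L.

1.19 g/L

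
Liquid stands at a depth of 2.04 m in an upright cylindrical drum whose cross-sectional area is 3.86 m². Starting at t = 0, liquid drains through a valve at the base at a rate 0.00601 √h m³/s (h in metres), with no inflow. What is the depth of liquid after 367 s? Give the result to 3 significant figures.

With no inflow, A dh/dt = −0.00601 √h.
This is separable: 2 d(√h)/dt = −0.00601/A, so √h = √h₀ − (0.00601/(2A)) t.
√h = √2.04 − 0.00601·367/(2·3.86) = 1.4283 − 0.28571 = 1.1426.
h = 1.1426² = 1.3055 m.

1.31 m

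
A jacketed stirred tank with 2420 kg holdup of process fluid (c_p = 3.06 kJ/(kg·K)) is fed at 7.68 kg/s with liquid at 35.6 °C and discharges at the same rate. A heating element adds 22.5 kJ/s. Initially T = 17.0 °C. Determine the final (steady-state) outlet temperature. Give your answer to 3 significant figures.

36.6 °C

M c_p dT/dt = ṁ c_p (T_in − T) + Q̇.
At steady state dT/dt = 0 ⇒ T_ss = T_in + Q̇/(ṁ c_p) = 35.6 + 22.5/(7.68·3.06) = 36.557 °C.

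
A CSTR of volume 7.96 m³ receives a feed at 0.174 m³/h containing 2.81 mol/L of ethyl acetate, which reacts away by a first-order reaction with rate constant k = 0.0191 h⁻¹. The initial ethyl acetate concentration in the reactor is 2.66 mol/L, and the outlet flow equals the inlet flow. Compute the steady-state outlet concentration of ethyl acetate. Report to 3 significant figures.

1.50 mol/L

Accumulation = in − out − consumed: V dC/dt = Q C_in − Q C − k V C.
Steady state (dC/dt = 0): C_ss = Q C_in/(Q + kV) = C_in/(1 + kV/Q).
C_ss = 0.174·2.81/(0.174 + 0.0191·7.96) = 0.48894/0.32604 = 1.4997 mol/L.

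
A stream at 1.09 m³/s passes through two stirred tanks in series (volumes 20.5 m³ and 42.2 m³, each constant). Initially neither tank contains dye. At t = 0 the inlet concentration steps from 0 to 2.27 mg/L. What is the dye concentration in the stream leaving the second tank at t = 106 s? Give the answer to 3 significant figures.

1.99 mg/L

Time constants: τᵢ = Vᵢ/Q for each well-mixed tank.
τ₁ = 20.5/1.09 = 18.807 s; τ₂ = 42.2/1.09 = 38.716 s.
Solving the cascade with C₁(0)=C₂(0)=0 gives C₂(t) = C_in[1 − (τ₁ e^(−t/τ₁) − τ₂ e^(−t/τ₂))/(τ₁ − τ₂)].
At t = 106: e^(−t/τ₁) = 0.0035668, e^(−t/τ₂) = 0.064705.
C₂ = 2.27·[1 − (18.807·0.0035668 − 38.716·0.064705)/(-19.908)] = 2.27·0.87754 = 1.9920 mg/L.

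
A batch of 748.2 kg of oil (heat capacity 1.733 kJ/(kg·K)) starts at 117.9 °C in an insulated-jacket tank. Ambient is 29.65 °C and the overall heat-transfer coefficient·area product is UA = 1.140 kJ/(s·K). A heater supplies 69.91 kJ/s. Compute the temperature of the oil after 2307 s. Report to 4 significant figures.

94.52 °C

Heat balance on the well-mixed liquid: M c_p dT/dt = −UA(T − T_amb) + Q̇.
dT/dt = (T_ss − T)/τ with T_ss = T_amb + Q̇/UA = 29.65 + 69.91/1.140 = 90.9746 °C, τ = M c_p/UA = 748.2·1.733/1.140 = 1137.40 s.
Solution: T(t) = T_ss + (T₀ − T_ss) e^(−t/τ).
T(2307) = 90.9746 + (26.9254)·0.131557 = 94.5168 °C.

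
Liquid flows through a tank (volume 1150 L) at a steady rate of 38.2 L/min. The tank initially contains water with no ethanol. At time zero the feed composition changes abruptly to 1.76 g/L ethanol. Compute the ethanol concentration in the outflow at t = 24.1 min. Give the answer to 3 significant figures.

0.970 g/L

Unsteady species balance (constant V, well mixed): V dC/dt = Q(C_in − C).
So dC/dt = (C_in − C)/τ with τ = V/Q = 1150/38.2 = 30.105 min.
Solution: C(t) = C_in + (C₀ − C_in) e^(−t/τ).
C(24.1) = 1.76 + (0 − 1.76)·e^(−24.1/30.105) = 1.76 + (-1.7600)·0.44909 = 0.96961 g/L.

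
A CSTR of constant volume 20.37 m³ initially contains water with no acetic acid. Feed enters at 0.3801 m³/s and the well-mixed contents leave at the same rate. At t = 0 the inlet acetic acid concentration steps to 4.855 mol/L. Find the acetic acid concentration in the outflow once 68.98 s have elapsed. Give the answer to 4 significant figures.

3.515 mol/L

Unsteady species balance (constant V, well mixed): V dC/dt = Q(C_in − C).
Rewrite as dC/dt + C/τ = C_in/τ, τ = V/Q = 53.5912 s.
Integrating: C(t) = C_in + (C₀ − C_in) e^(−t/τ).
C(68.98) = 4.855 + (0 − 4.855)·e^(−68.98/53.5912) = 4.855 + (-4.85500)·0.276056 = 3.51475 mol/L.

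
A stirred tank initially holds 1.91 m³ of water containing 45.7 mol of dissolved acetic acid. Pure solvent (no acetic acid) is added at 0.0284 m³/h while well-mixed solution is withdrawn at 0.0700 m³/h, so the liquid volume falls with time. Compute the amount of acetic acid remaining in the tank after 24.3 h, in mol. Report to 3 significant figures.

12.9 mol

Let m(t) be the amount of acetic acid. Volume: V(t) = V₀ + (Q_in − Q_out) t = 1.91 − 0.041600 t; V(24.3) = 0.89912 m³.
Solute balance: dm/dt = 0 − Q_out C = −Q_out m/V(t).
dm/m = −Q_out dt/(V₀ − 0.041600 t); integrating gives ln(m/m₀) = −(Q_out/(Q_in−Q_out)) ln(V/V₀).
m = m₀ (V₀/V)^(Q_out/(Q_in−Q_out)) = 45.7 × (1.91/0.89912)^(-1.6827) = 12.862 mol.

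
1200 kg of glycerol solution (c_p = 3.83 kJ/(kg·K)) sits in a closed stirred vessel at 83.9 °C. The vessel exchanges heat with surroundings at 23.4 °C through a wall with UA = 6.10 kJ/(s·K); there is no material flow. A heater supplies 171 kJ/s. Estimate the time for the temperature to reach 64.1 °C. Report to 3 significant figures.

709 s

M c_p dT/dt = −UA(T − T_amb) + Q̇.
τ = M c_p/UA = 753.44 s; T_ss = T_amb + Q̇/UA = 23.4 + 171/6.10 = 51.433 °C.
T(t) = T_ss + (T₀ − T_ss)e^(−t/τ); set T = 64.1:
t = −τ ln[(T − T_ss)/(T₀ − T_ss)] = −753.44 · ln(0.39015) = 709.15 s.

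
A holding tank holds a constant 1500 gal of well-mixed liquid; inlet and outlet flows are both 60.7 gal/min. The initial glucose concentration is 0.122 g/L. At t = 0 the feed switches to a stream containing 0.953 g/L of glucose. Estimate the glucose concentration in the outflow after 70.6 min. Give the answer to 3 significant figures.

0.905 g/L

Accumulation = in − out for the solute gives V dC/dt = Q(C_in − C).
So dC/dt = (C_in − C)/τ with τ = V/Q = 1500/60.7 = 24.712 min.
C approaches C_in exponentially: C(t) = C_in + (C₀ − C_in) e^(−t/τ).
C(70.6) = 0.953 + (0.122 − 0.953)·e^(−70.6/24.712) = 0.953 + (-0.83100)·0.057444 = 0.90526 g/L.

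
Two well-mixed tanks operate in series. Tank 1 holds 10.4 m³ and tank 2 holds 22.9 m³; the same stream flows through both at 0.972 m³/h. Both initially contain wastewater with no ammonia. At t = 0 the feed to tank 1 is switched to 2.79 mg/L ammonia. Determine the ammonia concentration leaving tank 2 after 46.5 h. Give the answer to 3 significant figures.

Each tank obeys Vᵢ dCᵢ/dt = Q(Cᵢ₋₁ − Cᵢ), so τᵢ = Vᵢ/Q.
τ₁ = 10.4/0.972 = 10.700 h; τ₂ = 22.9/0.972 = 23.560 h.
Solving the cascade with C₁(0)=C₂(0)=0 gives C₂(t) = C_in[1 − (τ₁ e^(−t/τ₁) − τ₂ e^(−t/τ₂))/(τ₁ − τ₂)].
At t = 46.5: e^(−t/τ₁) = 0.012959, e^(−t/τ₂) = 0.13894.
C₂ = 2.79·[1 − (10.700·0.012959 − 23.560·0.13894)/(-12.860)] = 2.79·0.75624 = 2.1099 mg/L.

2.11 mg/L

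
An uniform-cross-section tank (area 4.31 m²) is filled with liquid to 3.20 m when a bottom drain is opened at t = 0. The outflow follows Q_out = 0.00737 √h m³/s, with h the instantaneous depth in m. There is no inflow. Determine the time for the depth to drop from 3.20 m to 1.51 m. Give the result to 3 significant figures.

655 s

With no inflow, A dh/dt = −0.00737 √h.
This is separable: 2 d(√h)/dt = −0.00737/A, so √h = √h₀ − (0.00737/(2A)) t.
t = 2A(√h₀ − √h)/0.00737 = 2·4.31·(√3.20 − √1.51)/0.00737
  = 8.6200 × (1.7889 − 1.2288) / 0.00737 = 655.02 s.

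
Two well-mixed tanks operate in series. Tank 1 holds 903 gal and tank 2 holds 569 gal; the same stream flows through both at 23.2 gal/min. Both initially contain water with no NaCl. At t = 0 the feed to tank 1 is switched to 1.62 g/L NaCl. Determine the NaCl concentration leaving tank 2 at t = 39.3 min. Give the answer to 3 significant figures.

0.580 g/L

Time constants: τᵢ = Vᵢ/Q for each well-mixed tank.
τ₁ = 903/23.2 = 38.922 min; τ₂ = 569/23.2 = 24.526 min.
Tank 1: C₁ = C_in(1 − e^(−t/τ₁)). Tank 2 (τ₁ ≠ τ₂): C₂ = C_in[1 − (τ₁ e^(−t/τ₁) − τ₂ e^(−t/τ₂))/(τ₁ − τ₂)].
At t = 39.3: e^(−t/τ₁) = 0.36433, e^(−t/τ₂) = 0.20141.
C₂ = 1.62·[1 − (38.922·0.36433 − 24.526·0.20141)/(14.397)] = 1.62·0.35813 = 0.58018 g/L.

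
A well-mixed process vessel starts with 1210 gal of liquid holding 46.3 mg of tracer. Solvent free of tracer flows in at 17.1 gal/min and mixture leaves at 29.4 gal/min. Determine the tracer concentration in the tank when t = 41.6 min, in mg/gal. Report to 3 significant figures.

0.0178 mg/gal

Let m(t) be the amount of tracer. Volume: V(t) = V₀ + (Q_in − Q_out) t = 1210 − 12.300 t; V(41.6) = 698.32 gal.
Species balance (pure solvent in): dm/dt = −Q_out · m/V(t).
dm/m = −Q_out dt/(V₀ − 12.300 t); integrating gives ln(m/m₀) = −(Q_out/(Q_in−Q_out)) ln(V/V₀).
m = m₀ (V₀/V)^(Q_out/(Q_in−Q_out)) = 46.3 × (1210/698.32)^(-2.3902) = 12.444 mg.
C = m/V = 12.444/698.32 = 0.017820 mg/gal.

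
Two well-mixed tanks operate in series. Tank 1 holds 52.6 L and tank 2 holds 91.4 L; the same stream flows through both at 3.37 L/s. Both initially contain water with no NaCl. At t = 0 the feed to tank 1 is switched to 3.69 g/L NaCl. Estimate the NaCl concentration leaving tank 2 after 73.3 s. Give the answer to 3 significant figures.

3.15 g/L

Time constants: τᵢ = Vᵢ/Q for each well-mixed tank.
τ₁ = 52.6/3.37 = 15.608 s; τ₂ = 91.4/3.37 = 27.122 s.
Solving the cascade with C₁(0)=C₂(0)=0 gives C₂(t) = C_in[1 − (τ₁ e^(−t/τ₁) − τ₂ e^(−t/τ₂))/(τ₁ − τ₂)].
At t = 73.3: e^(−t/τ₁) = 0.0091298, e^(−t/τ₂) = 0.067029.
C₂ = 3.69·[1 − (15.608·0.0091298 − 27.122·0.067029)/(-11.513)] = 3.69·0.85448 = 3.1530 g/L.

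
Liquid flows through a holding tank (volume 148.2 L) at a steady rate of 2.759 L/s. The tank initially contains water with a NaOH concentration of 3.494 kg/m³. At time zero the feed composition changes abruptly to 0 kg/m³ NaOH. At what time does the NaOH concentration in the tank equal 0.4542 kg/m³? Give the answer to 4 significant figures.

109.6 s

Accumulation = in − out for the solute gives V dC/dt = Q(C_in − C), so τ = V/Q = 53.7151 s.
C(t) = C_in + (C₀ − C_in) e^(−t/τ). Set C = 0.4542 and solve for t:
e^(−t/τ) = (C − C_in)/(C₀ − C_in) = (0.4542 − 0)/(3.494 − 0) = 0.129994
t = −τ ln(…) = 53.7151 × 2.04026 = 109.593 s.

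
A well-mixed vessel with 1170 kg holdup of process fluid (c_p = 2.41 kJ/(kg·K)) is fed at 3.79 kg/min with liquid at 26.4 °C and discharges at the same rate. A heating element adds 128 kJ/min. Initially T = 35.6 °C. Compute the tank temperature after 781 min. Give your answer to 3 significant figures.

40.0 °C

First-law balance (no shaft work): M c_p dT/dt = ṁ c_p (T_in − T) + 128.
τ = M/ṁ = 308.71 min; T_ss = T_in + Q̇/(ṁ c_p) = 26.4 + 128/(3.79·2.41) = 40.414 °C.
T approaches T_ss exponentially: T(t) = T_ss + (T₀ − T_ss) e^(−t/τ).
T(781) = 40.414 + (-4.8137)·e^(−781/308.71) = 40.414 + (-4.8137)·0.079667 = 40.030 °C.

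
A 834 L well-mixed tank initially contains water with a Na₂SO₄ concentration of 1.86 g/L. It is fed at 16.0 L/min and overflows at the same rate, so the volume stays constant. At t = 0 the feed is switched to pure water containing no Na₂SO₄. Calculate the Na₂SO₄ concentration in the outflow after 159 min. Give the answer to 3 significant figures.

0.0881 g/L

Mass balance on the solute (V constant): V dC/dt = Q(C_in − C).
So dC/dt = (C_in − C)/τ with τ = V/Q = 834/16.0 = 52.125 min.
C approaches C_in exponentially: C(t) = C_in + (C₀ − C_in) e^(−t/τ).
C(159) = 0 + (1.86 − 0)·e^(−159/52.125) = 0 + (1.8600)·0.047342 = 0.088056 g/L.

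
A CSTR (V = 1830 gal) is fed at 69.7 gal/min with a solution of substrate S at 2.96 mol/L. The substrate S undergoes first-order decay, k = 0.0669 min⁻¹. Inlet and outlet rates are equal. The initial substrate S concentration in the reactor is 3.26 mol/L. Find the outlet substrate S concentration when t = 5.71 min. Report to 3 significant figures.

V dC/dt = Q(C_in − C) − k V C.
dC/dt = (Q/V) C_in − (Q/V + k) C; effective rate a = Q/V + k = 0.038087 + 0.0669 = 0.10499 min⁻¹.
C_ss = Q C_in/(Q + kV) = 1.0738 mol/L; C(t) = C_ss + (C₀ − C_ss) e^(−a t).
C(5.71) = 1.0738 + (2.1862)·e^(−0.10499·5.71) = 1.0738 + (2.1862)·0.54910 = 2.2743 mol/L.

2.27 mol/L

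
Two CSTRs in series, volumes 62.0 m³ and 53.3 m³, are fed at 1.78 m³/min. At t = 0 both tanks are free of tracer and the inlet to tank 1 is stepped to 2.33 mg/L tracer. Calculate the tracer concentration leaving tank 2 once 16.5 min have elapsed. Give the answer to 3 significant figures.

Species balance on tank i: dCᵢ/dt = (Cᵢ₋₁ − Cᵢ)/τᵢ with τᵢ = Vᵢ/Q.
τ₁ = 62.0/1.78 = 34.831 min; τ₂ = 53.3/1.78 = 29.944 min.
Tank 1: C₁ = C_in(1 − e^(−t/τ₁)). Tank 2 (τ₁ ≠ τ₂): C₂ = C_in[1 − (τ₁ e^(−t/τ₁) − τ₂ e^(−t/τ₂))/(τ₁ − τ₂)].
At t = 16.5: e^(−t/τ₁) = 0.62269, e^(−t/τ₂) = 0.57635.
C₂ = 2.33·[1 − (34.831·0.62269 − 29.944·0.57635)/(4.8876)] = 2.33·0.093454 = 0.21775 mg/L.

0.218 mg/L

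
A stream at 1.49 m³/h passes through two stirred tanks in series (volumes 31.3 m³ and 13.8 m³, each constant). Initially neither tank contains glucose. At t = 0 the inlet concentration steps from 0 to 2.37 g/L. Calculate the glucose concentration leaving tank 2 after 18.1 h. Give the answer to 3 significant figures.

0.844 g/L

Time constants: τᵢ = Vᵢ/Q for each well-mixed tank.
τ₁ = 31.3/1.49 = 21.007 h; τ₂ = 13.8/1.49 = 9.2617 h.
Solving the cascade with C₁(0)=C₂(0)=0 gives C₂(t) = C_in[1 − (τ₁ e^(−t/τ₁) − τ₂ e^(−t/τ₂))/(τ₁ − τ₂)].
At t = 18.1: e^(−t/τ₁) = 0.42247, e^(−t/τ₂) = 0.14167.
C₂ = 2.37·[1 − (21.007·0.42247 − 9.2617·0.14167)/(11.745)] = 2.37·0.35609 = 0.84394 g/L.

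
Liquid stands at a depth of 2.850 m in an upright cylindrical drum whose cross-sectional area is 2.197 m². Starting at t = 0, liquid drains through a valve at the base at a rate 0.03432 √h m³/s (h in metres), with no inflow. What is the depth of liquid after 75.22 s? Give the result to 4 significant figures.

Mass balance (ρ constant): A dh/dt = −0.03432 √h.
This is separable: 2 d(√h)/dt = −0.03432/A, so √h = √h₀ − (0.03432/(2A)) t.
√h = √2.850 − 0.03432·75.22/(2·2.197) = 1.68819 − 0.587517 = 1.10068.
h = 1.10068² = 1.21149 m.

1.211 m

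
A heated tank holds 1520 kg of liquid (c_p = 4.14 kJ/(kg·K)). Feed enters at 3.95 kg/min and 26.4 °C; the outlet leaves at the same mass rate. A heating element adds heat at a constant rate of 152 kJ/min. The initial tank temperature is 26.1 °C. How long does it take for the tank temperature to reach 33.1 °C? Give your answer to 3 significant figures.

503 min

M c_p dT/dt = ṁ c_p (T_in − T) + Q̇.
τ = M/ṁ = 384.81 min; T_ss = T_in + Q̇/(ṁ c_p) = 35.695 °C.
T(t) = T_ss + (T₀ − T_ss) e^(−t/τ). Set T = 33.1:
e^(−t/τ) = (33.1 − 35.695)/(26.1 − 35.695) = 0.27045
t = −384.81 · ln(0.27045) = 503.21 min.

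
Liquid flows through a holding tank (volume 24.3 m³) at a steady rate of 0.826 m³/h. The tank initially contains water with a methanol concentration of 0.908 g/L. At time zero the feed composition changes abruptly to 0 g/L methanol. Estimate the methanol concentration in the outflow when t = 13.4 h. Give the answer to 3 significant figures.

Accumulation = in − out for the solute gives V dC/dt = Q(C_in − C).
So dC/dt = (C_in − C)/τ with τ = V/Q = 24.3/0.826 = 29.419 h.
C approaches C_in exponentially: C(t) = C_in + (C₀ − C_in) e^(−t/τ).
C(13.4) = 0 + (0.908 − 0)·e^(−13.4/29.419) = 0 + (0.90800)·0.63414 = 0.57580 g/L.

0.576 g/L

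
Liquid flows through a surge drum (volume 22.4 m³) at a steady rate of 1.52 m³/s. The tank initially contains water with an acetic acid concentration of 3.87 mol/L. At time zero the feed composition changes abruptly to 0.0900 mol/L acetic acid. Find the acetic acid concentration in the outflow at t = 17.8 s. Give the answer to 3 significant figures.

1.22 mol/L

Species balance on the tank: V dC/dt = Q(C_in − C).
Rewrite as dC/dt + C/τ = C_in/τ, τ = V/Q = 14.737 s.
This is linear first-order; C(t) = C_in + (C₀ − C_in) e^(−t/τ).
C(17.8) = 0.0900 + (3.87 − 0.0900)·e^(−17.8/14.737) = 0.0900 + (3.7800)·0.29884 = 1.2196 mol/L.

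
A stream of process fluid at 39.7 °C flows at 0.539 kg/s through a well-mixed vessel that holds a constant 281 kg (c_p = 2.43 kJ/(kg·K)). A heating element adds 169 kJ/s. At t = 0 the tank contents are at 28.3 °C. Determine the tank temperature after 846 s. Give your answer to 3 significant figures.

141 °C

M c_p dT/dt = ṁ c_p (T_in − T) + Q̇.
Rearrange: dT/dt = (T_ss − T)/τ with τ = M/ṁ = 521.34 s and T_ss = T_in + Q̇/(ṁ c_p) = 168.73 °C.
Solution: T(t) = T_ss + (T₀ − T_ss) e^(−t/τ).
T(846) = 168.73 + (-140.43)·e^(−846/521.34) = 168.73 + (-140.43)·0.19735 = 141.02 °C.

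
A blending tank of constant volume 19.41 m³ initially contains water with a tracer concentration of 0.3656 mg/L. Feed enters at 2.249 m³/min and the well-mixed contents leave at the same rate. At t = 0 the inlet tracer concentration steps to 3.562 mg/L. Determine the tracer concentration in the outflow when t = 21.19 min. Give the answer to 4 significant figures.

3.288 mg/L

Transient balance on the dissolved component: V dC/dt = Q(C_in − C).
Time constant τ = V/Q = 19.41/2.249 = 8.63050 min.
This is linear first-order; C(t) = C_in + (C₀ − C_in) e^(−t/τ).
C(21.19) = 3.562 + (0.3656 − 3.562)·e^(−21.19/8.63050) = 3.562 + (-3.19640)·0.0858421 = 3.28761 mg/L.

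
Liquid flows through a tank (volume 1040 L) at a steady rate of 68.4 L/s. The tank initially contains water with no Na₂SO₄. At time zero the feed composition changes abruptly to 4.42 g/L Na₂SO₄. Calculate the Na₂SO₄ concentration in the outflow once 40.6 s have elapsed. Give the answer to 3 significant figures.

Accumulation = in − out for the solute gives V dC/dt = Q(C_in − C).
Time constant τ = V/Q = 1040/68.4 = 15.205 s.
Integrating: C(t) = C_in + (C₀ − C_in) e^(−t/τ).
C(40.6) = 4.42 + (0 − 4.42)·e^(−40.6/15.205) = 4.42 + (-4.4200)·0.069236 = 4.1140 g/L.

4.11 g/L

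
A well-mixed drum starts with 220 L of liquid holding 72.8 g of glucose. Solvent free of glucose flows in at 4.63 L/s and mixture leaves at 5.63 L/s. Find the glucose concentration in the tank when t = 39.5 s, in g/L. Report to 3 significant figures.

0.132 g/L

Total volume: dV/dt = Q_in − Q_out = -1.0000 L/s, so V(t) = 220 − 1.0000 t and V(39.5) = 180.50 L.
No glucose enters, so dm/dt = −Q_out · (m/V).
Separate: dm/m = −Q_out dt/V(t) ⇒ ln(m/m₀) = −(Q_out/(Q_in−Q_out)) ln(V/V₀).
m = m₀ (V₀/V)^(Q_out/(Q_in−Q_out)) = 72.8 × (220/180.50)^(-5.6300) = 23.892 g.
C = m/V = 23.892/180.50 = 0.13237 g/L.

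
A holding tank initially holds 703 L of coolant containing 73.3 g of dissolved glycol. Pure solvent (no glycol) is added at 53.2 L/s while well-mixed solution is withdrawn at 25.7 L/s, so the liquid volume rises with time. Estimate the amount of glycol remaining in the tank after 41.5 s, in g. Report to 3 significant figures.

29.8 g

Total volume: dV/dt = Q_in − Q_out = 27.500 L/s, so V(t) = 703 + 27.500 t and V(41.5) = 1844.3 L.
Solute balance: dm/dt = 0 − Q_out C = −Q_out m/V(t).
dm/m = −Q_out dt/(V₀ + 27.500 t); integrating gives ln(m/m₀) = −(Q_out/(Q_in−Q_out)) ln(V/V₀).
m = m₀ (V₀/V)^(Q_out/(Q_in−Q_out)) = 73.3 × (703/1844.3)^(0.93455) = 29.762 g.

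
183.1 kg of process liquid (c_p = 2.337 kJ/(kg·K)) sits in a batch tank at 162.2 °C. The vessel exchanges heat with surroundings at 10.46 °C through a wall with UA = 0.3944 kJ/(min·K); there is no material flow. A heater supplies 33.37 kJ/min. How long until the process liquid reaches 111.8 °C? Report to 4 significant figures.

1507 min

M c_p dT/dt = −UA(T − T_amb) + Q̇.
τ = M c_p/UA = 1084.95 min; T_ss = T_amb + Q̇/UA = 10.46 + 33.37/0.3944 = 95.0695 °C.
T(t) = T_ss + (T₀ − T_ss)e^(−t/τ); set T = 111.8:
t = −τ ln[(T − T_ss)/(T₀ − T_ss)] = −1084.95 · ln(0.249223) = 1507.44 min.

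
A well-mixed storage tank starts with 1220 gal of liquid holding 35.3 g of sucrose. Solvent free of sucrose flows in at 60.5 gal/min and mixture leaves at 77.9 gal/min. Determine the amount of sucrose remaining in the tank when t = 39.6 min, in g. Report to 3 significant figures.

Total volume: dV/dt = Q_in − Q_out = -17.400 gal/min, so V(t) = 1220 − 17.400 t and V(39.6) = 530.96 gal.
Solute balance: dm/dt = 0 − Q_out C = −Q_out m/V(t).
dm/m = −Q_out dt/(V₀ − 17.400 t); integrating gives ln(m/m₀) = −(Q_out/(Q_in−Q_out)) ln(V/V₀).
m = m₀ (V₀/V)^(Q_out/(Q_in−Q_out)) = 35.3 × (1220/530.96)^(-4.4770) = 0.85161 g.

0.852 g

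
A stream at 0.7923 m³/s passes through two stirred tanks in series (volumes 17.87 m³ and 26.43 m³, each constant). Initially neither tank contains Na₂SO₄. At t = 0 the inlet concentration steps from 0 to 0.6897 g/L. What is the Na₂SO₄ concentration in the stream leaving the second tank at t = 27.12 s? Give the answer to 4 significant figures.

Each tank obeys Vᵢ dCᵢ/dt = Q(Cᵢ₋₁ − Cᵢ), so τᵢ = Vᵢ/Q.
τ₁ = 17.87/0.7923 = 22.5546 s; τ₂ = 26.43/0.7923 = 33.3586 s.
Tank 1: C₁ = C_in(1 − e^(−t/τ₁)). Tank 2 (τ₁ ≠ τ₂): C₂ = C_in[1 − (τ₁ e^(−t/τ₁) − τ₂ e^(−t/τ₂))/(τ₁ − τ₂)].
At t = 27.12: e^(−t/τ₁) = 0.300467, e^(−t/τ₂) = 0.443532.
C₂ = 0.6897·[1 − (22.5546·0.300467 − 33.3586·0.443532)/(-10.8040)] = 0.6897·0.257803 = 0.177806 g/L.

0.1778 g/L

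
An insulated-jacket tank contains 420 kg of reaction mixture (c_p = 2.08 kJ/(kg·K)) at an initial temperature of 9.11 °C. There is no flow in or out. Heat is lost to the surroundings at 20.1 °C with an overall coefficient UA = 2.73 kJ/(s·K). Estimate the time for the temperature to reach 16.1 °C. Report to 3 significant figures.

323 s

Lumped-capacitance energy balance: M c_p dT/dt = UA(T_amb − T).
τ = M c_p/UA = 320.00 s; T_ss = T_amb = 20.100 °C.
T(t) = T_ss + (T₀ − T_ss)e^(−t/τ); set T = 16.1:
t = −τ ln[(T − T_ss)/(T₀ − T_ss)] = −320.00 · ln(0.36397) = 323.42 s.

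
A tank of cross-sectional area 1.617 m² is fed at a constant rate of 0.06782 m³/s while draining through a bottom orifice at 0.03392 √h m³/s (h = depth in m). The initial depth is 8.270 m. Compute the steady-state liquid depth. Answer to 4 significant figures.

3.998 m

Mass balance (ρ constant): A dh/dt = Q_in − 0.03392 √h. At steady state dh/dt = 0:
Q_in = 0.03392 √h_ss ⇒ √h_ss = 0.06782/0.03392 = 1.99941.
h_ss = 1.99941² = 3.99764 m. (Since h₀ = 8.270 m > h_ss, the level will fall toward this value.)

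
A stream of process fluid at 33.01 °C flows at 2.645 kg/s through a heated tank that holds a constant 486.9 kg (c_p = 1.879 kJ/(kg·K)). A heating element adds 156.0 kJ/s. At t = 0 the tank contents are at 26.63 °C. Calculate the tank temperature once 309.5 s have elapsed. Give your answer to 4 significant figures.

M c_p dT/dt = ṁ c_p (T_in − T) + Q̇.
τ = M/ṁ = 184.083 s; T_ss = T_in + Q̇/(ṁ c_p) = 33.01 + 156.0/(2.645·1.879) = 64.3986 °C.
Solution: T(t) = T_ss + (T₀ − T_ss) e^(−t/τ).
T(309.5) = 64.3986 + (-37.7686)·e^(−309.5/184.083) = 64.3986 + (-37.7686)·0.186131 = 57.3687 °C.

57.37 °C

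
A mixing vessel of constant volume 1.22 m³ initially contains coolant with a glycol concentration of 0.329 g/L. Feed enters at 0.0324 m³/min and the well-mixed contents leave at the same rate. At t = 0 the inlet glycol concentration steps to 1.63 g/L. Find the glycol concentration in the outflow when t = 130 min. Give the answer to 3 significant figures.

1.59 g/L

Accumulation = in − out for the solute gives V dC/dt = Q(C_in − C).
Time constant τ = V/Q = 1.22/0.0324 = 37.654 min.
C approaches C_in exponentially: C(t) = C_in + (C₀ − C_in) e^(−t/τ).
C(130) = 1.63 + (0.329 − 1.63)·e^(−130/37.654) = 1.63 + (-1.3010)·0.031668 = 1.5888 g/L.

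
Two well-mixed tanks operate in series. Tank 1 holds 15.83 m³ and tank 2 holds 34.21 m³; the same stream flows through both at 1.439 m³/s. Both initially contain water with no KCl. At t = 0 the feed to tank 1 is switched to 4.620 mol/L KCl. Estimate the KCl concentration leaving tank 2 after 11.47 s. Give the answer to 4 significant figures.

0.7149 mol/L

Species balance on tank i: dCᵢ/dt = (Cᵢ₋₁ − Cᵢ)/τᵢ with τᵢ = Vᵢ/Q.
τ₁ = 15.83/1.439 = 11.0007 s; τ₂ = 34.21/1.439 = 23.7735 s.
Solving the cascade with C₁(0)=C₂(0)=0 gives C₂(t) = C_in[1 − (τ₁ e^(−t/τ₁) − τ₂ e^(−t/τ₂))/(τ₁ − τ₂)].
At t = 11.47: e^(−t/τ₁) = 0.352515, e^(−t/τ₂) = 0.617256.
C₂ = 4.620·[1 − (11.0007·0.352515 − 23.7735·0.617256)/(-12.7728)] = 4.620·0.154732 = 0.714863 mol/L.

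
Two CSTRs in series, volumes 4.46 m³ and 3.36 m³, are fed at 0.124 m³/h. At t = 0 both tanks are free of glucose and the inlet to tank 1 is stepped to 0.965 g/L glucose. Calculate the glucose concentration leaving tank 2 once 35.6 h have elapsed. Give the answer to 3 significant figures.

0.303 g/L

Each tank obeys Vᵢ dCᵢ/dt = Q(Cᵢ₋₁ − Cᵢ), so τᵢ = Vᵢ/Q.
τ₁ = 4.46/0.124 = 35.968 h; τ₂ = 3.36/0.124 = 27.097 h.
Tank 1: C₁ = C_in(1 − e^(−t/τ₁)). Tank 2 (τ₁ ≠ τ₂): C₂ = C_in[1 − (τ₁ e^(−t/τ₁) − τ₂ e^(−t/τ₂))/(τ₁ − τ₂)].
At t = 35.6: e^(−t/τ₁) = 0.37166, e^(−t/τ₂) = 0.26879.
C₂ = 0.965·[1 − (35.968·0.37166 − 27.097·0.26879)/(8.8710)] = 0.965·0.31413 = 0.30314 g/L.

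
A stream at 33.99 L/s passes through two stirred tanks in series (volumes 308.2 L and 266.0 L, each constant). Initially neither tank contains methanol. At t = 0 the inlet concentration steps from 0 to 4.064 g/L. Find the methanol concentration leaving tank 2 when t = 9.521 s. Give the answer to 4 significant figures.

1.266 g/L

Each tank obeys Vᵢ dCᵢ/dt = Q(Cᵢ₋₁ − Cᵢ), so τᵢ = Vᵢ/Q.
τ₁ = 308.2/33.99 = 9.06737 s; τ₂ = 266.0/33.99 = 7.82583 s.
Solving the cascade with C₁(0)=C₂(0)=0 gives C₂(t) = C_in[1 − (τ₁ e^(−t/τ₁) − τ₂ e^(−t/τ₂))/(τ₁ − τ₂)].
At t = 9.521: e^(−t/τ₁) = 0.349928, e^(−t/τ₂) = 0.296232.
C₂ = 4.064·[1 − (9.06737·0.349928 − 7.82583·0.296232)/(1.24154)] = 4.064·0.311611 = 1.26639 g/L.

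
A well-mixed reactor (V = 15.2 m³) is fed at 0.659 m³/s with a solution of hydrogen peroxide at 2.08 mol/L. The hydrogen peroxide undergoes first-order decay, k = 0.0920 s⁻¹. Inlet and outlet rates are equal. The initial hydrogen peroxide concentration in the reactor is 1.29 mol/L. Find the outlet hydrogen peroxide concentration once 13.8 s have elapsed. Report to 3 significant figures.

0.763 mol/L

V dC/dt = Q(C_in − C) − k V C.
This is linear with rate a = Q/V + k = 0.13536 s⁻¹.
C_ss = Q C_in/(Q + kV) = 0.66624 mol/L; C(t) = C_ss + (C₀ − C_ss) e^(−a t).
C(13.8) = 0.66624 + (0.62376)·e^(−0.13536·13.8) = 0.66624 + (0.62376)·0.15445 = 0.76258 mol/L.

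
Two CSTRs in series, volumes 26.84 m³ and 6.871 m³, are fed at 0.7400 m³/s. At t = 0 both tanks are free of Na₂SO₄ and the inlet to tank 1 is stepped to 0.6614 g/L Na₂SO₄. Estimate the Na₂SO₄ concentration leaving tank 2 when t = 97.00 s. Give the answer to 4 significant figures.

0.6001 g/L

Each tank obeys Vᵢ dCᵢ/dt = Q(Cᵢ₋₁ − Cᵢ), so τᵢ = Vᵢ/Q.
τ₁ = 26.84/0.7400 = 36.2703 s; τ₂ = 6.871/0.7400 = 9.28514 s.
Solving the cascade with C₁(0)=C₂(0)=0 gives C₂(t) = C_in[1 − (τ₁ e^(−t/τ₁) − τ₂ e^(−t/τ₂))/(τ₁ − τ₂)].
At t = 97.00: e^(−t/τ₁) = 0.0689505, e^(−t/τ₂) = 2.90409e-05.
C₂ = 0.6614·[1 − (36.2703·0.0689505 − 9.28514·2.90409e-05)/(26.9851)] = 0.6614·0.907335 = 0.600111 g/L.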